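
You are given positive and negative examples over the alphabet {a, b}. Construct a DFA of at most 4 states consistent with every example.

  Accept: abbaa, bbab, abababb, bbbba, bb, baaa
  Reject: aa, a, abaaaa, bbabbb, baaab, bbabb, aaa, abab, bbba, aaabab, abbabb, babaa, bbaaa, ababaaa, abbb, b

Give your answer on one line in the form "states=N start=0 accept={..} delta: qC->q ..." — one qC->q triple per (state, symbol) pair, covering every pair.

states=3 start=0 accept={2} delta: 0a->0 0b->1 1a->2 1b->2 2a->1 2b->0

State merging on the prefix tree: take the shortest (then alphabetical) example prefix whose next move is undefined and point that move at state 0, else 1, else 2, ...; a target is out if some Accept/Reject pair would then sit in one state with the same input left (inseparable). If every existing state is out, open a new one.
a: 0a undefined. 0a->0: ok.
b: 0b undefined. 0b->0: no, abbaa/aa meet in 0. Open state 1: 0b->1.
ba: 1a undefined. 1a->0: no, baaa/aa meet in 0. 1a->1: no, abbaa/babaa meet in 1 with "baa" left. Open state 2: 1a->2.
bb: 1b undefined. 1b->0: no, abbaa/aa meet in 0. 1b->1: no, bbab/abab meet in 2 with "b" left. 1b->2: ok.
baa: 2a undefined. 2a->0: no, abbaa/aa meet in 0. 2a->1: ok.
bab: 2b undefined. 2b->0: ok.
All examples now run through 3 states with every (state, symbol) defined. Accept strings end in {2}, Reject strings end in {0,1}; accept={2}.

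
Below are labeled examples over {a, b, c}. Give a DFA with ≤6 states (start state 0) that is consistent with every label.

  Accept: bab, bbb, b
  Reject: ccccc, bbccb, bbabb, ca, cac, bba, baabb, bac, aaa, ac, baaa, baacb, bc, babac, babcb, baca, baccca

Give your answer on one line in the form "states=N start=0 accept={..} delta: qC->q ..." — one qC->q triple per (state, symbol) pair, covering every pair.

Fold the examples into a partial DFA from state 0: repeatedly fix the first undefined (state, symbol) met by the shortest-then-alphabetical prefix, trying targets in increasing order and rejecting any under which an Accept and a Reject string meet in one state with the same remainder; add a state when all current targets are rejected. Accepting states are where Accept strings end.
a: 0a undefined. 0a->0: ok.
b: 0b undefined. 0b->0: no, bab/bbabb meet in 0. Open state 1: 0b->1.
c: 0c undefined. 0c->0: ok.
ba: 1a undefined. 1a->0: no, bab/baacb meet in 1. 1a->1: no, bbb/baabb meet in 1 with "bb" left. Open state 2: 1a->2.
bb: 1b undefined. 1b->0: no, bbb/bbccb meet in 1. 1b->1: ok.
bc: 1c undefined. 1c->0: no, bbb/bbccb meet in 1. 1c->1: no, bbb/bbccb meet in 1. 1c->2: ok.
baa: 2a undefined. 2a->0: no, bbb/baabb meet in 1. 2a->1: no, bab/baacb meet in 2 with "b" left. 2a->2: ok.
bab: 2b undefined. 2b->0: no, bab/ccccc meet in 0. 2b->1: no, bab/bbabb meet in 1. 2b->2: no, bab/bbabb meet in 2. Open state 3: 2b->3.
bac: 2c undefined. 2c->0: no, bbb/bbccb meet in 1. 2c->1: no, bbb/bbccb meet in 1. 2c->2: no, bab/bbccb meet in 3. 2c->3: no, bab/bac meet in 3. Open state 4: 2c->4.
baba: 3a undefined. 3a->0: ok.
babc: 3c undefined. 3c->0: no, bbb/babcb meet in 1. 3c->1: no, bbb/babcb meet in 1. 3c->2: no, bab/babcb meet in 3. 3c->3: ok.
baca: 4a undefined. 4a->0: ok.
bacc: 4c undefined. 4c->0: ok.
baabb: 3b undefined. 3b->0: ok.
baacb: 4b undefined. 4b->0: ok.
All examples now run through 5 states with every (state, symbol) defined. Accept strings end in {1,3}, Reject strings end in {0,2,4}; accept={1,3}.

states=5 start=0 accept={1,3} delta: 0a->0 0b->1 0c->0 1a->2 1b->1 1c->2 2a->2 2b->3 2c->4 3a->0 3b->0 3c->3 4a->0 4b->0 4c->0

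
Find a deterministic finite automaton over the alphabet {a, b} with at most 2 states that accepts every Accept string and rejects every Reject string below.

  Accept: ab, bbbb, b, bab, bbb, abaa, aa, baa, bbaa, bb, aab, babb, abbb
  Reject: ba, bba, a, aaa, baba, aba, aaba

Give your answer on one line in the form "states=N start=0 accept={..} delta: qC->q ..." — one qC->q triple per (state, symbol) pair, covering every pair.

states=2 start=0 accept={0} delta: 0a->1 0b->0 1a->0 1b->0

Fold the examples into a partial DFA from state 0: repeatedly fix the first undefined (state, symbol) met by the shortest-then-alphabetical prefix, trying targets in increasing order and rejecting any under which an Accept and a Reject string meet in one state with the same remainder; add a state when all current targets are rejected. Accepting states are where Accept strings end.
a: 0a undefined. 0a->0: no, aa/a meet in 0. Open state 1: 0a->1.
b: 0b undefined. 0b->0: ok.
aa: 1a undefined. 1a->0: ok.
ab: 1b undefined. 1b->0: ok.
All examples now run through 2 states with every (state, symbol) defined. Accept strings end in {0}, Reject strings end in {1}; accept={0}.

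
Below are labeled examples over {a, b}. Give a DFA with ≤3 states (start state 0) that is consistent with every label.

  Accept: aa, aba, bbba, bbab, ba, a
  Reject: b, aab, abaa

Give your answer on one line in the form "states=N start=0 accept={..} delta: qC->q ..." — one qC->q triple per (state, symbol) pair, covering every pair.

Fold the examples into a partial DFA from state 0: repeatedly fix the first undefined (state, symbol) met by the shortest-then-alphabetical prefix, trying targets in increasing order and rejecting any under which an Accept and a Reject string meet in one state with the same remainder; add a state when all current targets are rejected. Accepting states are where Accept strings end.
a: 0a undefined. 0a->0: ok.
b: 0b undefined. 0b->0: no, aa/b meet in 0. Open state 1: 0b->1.
ba: 1a undefined. 1a->0: no, aa/abaa meet in 0. 1a->1: no, aba/b meet in 1. Open state 2: 1a->2.
bb: 1b undefined. 1b->0: no, bbab/b meet in 1. 1b->1: ok.
abaa: 2a undefined. 2a->0: no, aa/abaa meet in 0. 2a->1: ok.
bbab: 2b undefined. 2b->0: ok.
All examples now run through 3 states with every (state, symbol) defined. Accept strings end in {0,2}, Reject strings end in {1}; accept={0,2}.

states=3 start=0 accept={0,2} delta: 0a->0 0b->1 1a->2 1b->1 2a->1 2b->0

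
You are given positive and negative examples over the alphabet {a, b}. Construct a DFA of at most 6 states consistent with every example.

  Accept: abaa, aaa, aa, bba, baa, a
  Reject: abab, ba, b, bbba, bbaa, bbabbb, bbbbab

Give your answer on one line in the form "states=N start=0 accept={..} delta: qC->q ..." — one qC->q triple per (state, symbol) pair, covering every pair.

states=4 start=0 accept={0,3} delta: 0a->0 0b->1 1a->2 1b->2 2a->3 2b->1 3a->1 3b->1

State merging on the prefix tree: take the shortest (then alphabetical) example prefix whose next move is undefined and point that move at state 0, else 1, else 2, ...; a target is out if some Accept/Reject pair would then sit in one state with the same input left (inseparable). If every existing state is out, open a new one.
a: 0a undefined. 0a->0: ok.
b: 0b undefined. 0b->0: no, abaa/abab meet in 0. Open state 1: 0b->1.
ba: 1a undefined. 1a->0: no, abaa/ba meet in 0. 1a->1: no, abaa/ba meet in 1. Open state 2: 1a->2.
bb: 1b undefined. 1b->0: no, aaa/bbaa meet in 0. 1b->1: no, abaa/bbaa meet in 2 with "a" left. 1b->2: ok.
baa: 2a undefined. 2a->0: no, abaa/bbaa meet in 0. 2a->1: no, abaa/b meet in 1. 2a->2: no, abaa/ba meet in 2. Open state 3: 2a->3.
bbb: 2b undefined. 2b->0: no, aaa/abab meet in 0. 2b->1: ok.
bbaa: 3a undefined. 3a->0: no, aaa/bbaa meet in 0. 3a->1: ok.
bbab: 3b undefined. 3b->0: no, aaa/bbbbab meet in 0. 3b->1: ok.
All examples now run through 4 states with every (state, symbol) defined. Accept strings end in {0,3}, Reject strings end in {1,2}; accept={0,3}.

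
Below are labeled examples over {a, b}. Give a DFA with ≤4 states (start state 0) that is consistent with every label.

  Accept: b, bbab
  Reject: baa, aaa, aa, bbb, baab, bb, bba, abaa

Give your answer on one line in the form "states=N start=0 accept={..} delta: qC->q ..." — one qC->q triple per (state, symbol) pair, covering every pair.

State merging on the prefix tree: take the shortest (then alphabetical) example prefix whose next move is undefined and point that move at state 0, else 1, else 2, ...; a target is out if some Accept/Reject pair would then sit in one state with the same input left (inseparable). If every existing state is out, open a new one.
a: 0a undefined. 0a->0: ok.
b: 0b undefined. 0b->0: no, b/baa meet in 0. Open state 1: 0b->1.
ba: 1a undefined. 1a->0: no, b/baab meet in 1. 1a->1: no, b/baa meet in 1. Open state 2: 1a->2.
bb: 1b undefined. 1b->0: no, b/bbb meet in 1. 1b->1: no, b/bbb meet in 1. 1b->2: no, bbab/baab meet in 2 with "ab" left. Open state 3: 1b->3.
baa: 2a undefined. 2a->0: no, b/baab meet in 1. 2a->1: no, b/baa meet in 1. 2a->2: ok.
bba: 3a undefined. 3a->0: ok.
bbb: 3b undefined. 3b->0: ok.
baab: 2b undefined. 2b->0: ok.
All examples now run through 4 states with every (state, symbol) defined. Accept strings end in {1}, Reject strings end in {0,2,3}; accept={1}.

states=4 start=0 accept={1} delta: 0a->0 0b->1 1a->2 1b->3 2a->2 2b->0 3a->0 3b->0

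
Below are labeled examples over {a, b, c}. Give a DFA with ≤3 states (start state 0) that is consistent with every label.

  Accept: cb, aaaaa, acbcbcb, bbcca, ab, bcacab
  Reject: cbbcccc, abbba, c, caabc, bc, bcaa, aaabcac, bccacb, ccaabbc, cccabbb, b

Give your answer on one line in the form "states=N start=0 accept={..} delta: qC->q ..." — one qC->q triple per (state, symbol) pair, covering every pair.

states=3 start=0 accept={2} delta: 0a->1 0b->0 0c->1 1a->2 1b->2 1c->1 2a->0 2b->0 2c->0

Grow the machine one transition at a time. Run the examples from 0; the earliest place one falls off (shortest prefix, ties alphabetical) gets sent to the lowest-numbered state that keeps every Accept/Reject pair distinguishable — a pair clashes when both reach the same state with identical unread suffix — and to a fresh state only if none does.
a: 0a undefined. 0a->0: no, ab/b meet in 0 with "b" left. Open state 1: 0a->1.
b: 0b undefined. 0b->0: ok.
c: 0c undefined. 0c->0: no, cb/cbbcccc meet in 0. 0c->1: ok.
aa: 1a undefined. 1a->0: no, aaaaa/c meet in 1. 1a->1: no, aaaaa/c meet in 1. Open state 2: 1a->2.
ab: 1b undefined. 1b->0: no, cb/b meet in 0. 1b->1: no, cb/c meet in 1. 1b->2: ok.
ac: 1c undefined. 1c->0: no, bbcca/c meet in 1. 1c->1: ok.
aaa: 2a undefined. 2a->0: ok.
abb: 2b undefined. 2b->0: ok.
acbc: 2c undefined. 2c->0: ok.
All examples now run through 3 states with every (state, symbol) defined. Accept strings end in {2}, Reject strings end in {0,1}; accept={2}.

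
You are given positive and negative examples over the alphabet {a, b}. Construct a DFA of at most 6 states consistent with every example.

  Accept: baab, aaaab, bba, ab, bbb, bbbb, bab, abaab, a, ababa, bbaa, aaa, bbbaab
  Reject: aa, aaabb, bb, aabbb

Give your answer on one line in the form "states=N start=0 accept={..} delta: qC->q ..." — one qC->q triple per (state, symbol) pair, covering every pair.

states=4 start=0 accept={0,1,2} delta: 0a->1 0b->2 1a->3 1b->0 2a->0 2b->3 3a->0 3b->0

Grow the machine one transition at a time. Run the examples from 0; the earliest place one falls off (shortest prefix, ties alphabetical) gets sent to the lowest-numbered state that keeps every Accept/Reject pair distinguishable — a pair clashes when both reach the same state with identical unread suffix — and to a fresh state only if none does.
a: 0a undefined. 0a->0: no, bbb/aabbb meet in 0 with "bbb" left. Open state 1: 0a->1.
b: 0b undefined. 0b->0: no, bbb/bb meet in 0. 0b->1: no, ab/bb meet in 1 with "b" left. Open state 2: 0b->2.
aa: 1a undefined. 1a->0: no, bbb/aabbb meet in 2 with "bb" left. 1a->1: no, a/aa meet in 1. 1a->2: no, bbbb/aabbb meet in 2 with "bbb" left. Open state 3: 1a->3.
ab: 1b undefined. 1b->0: ok.
ba: 2a undefined. 2a->0: ok.
bb: 2b undefined. 2b->0: no, baab/bb meet in 0. 2b->1: no, bba/aa meet in 3. 2b->2: no, bbb/bb meet in 2. 2b->3: ok.
aaa: 3a undefined. 3a->0: ok.
aab: 3b undefined. 3b->0: ok.
All examples now run through 4 states with every (state, symbol) defined. Accept strings end in {0,1,2}, Reject strings end in {3}; accept={0,1,2}.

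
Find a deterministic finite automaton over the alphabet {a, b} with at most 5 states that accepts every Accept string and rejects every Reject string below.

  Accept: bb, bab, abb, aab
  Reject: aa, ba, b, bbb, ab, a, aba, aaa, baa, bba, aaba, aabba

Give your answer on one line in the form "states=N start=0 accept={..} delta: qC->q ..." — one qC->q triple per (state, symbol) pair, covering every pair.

State merging on the prefix tree: take the shortest (then alphabetical) example prefix whose next move is undefined and point that move at state 0, else 1, else 2, ...; a target is out if some Accept/Reject pair would then sit in one state with the same input left (inseparable). If every existing state is out, open a new one.
a: 0a undefined. 0a->0: no, aab/b meet in 0 with "b" left. Open state 1: 0a->1.
b: 0b undefined. 0b->0: no, bb/b meet in 0. 0b->1: no, bb/ab meet in 1 with "b" left. Open state 2: 0b->2.
aa: 1a undefined. 1a->0: no, aab/b meet in 2. 1a->1: no, aab/ab meet in 1 with "b" left. 1a->2: ok.
ab: 1b undefined. 1b->0: no, abb/aa meet in 2. 1b->1: no, abb/ab meet in 1. 1b->2: ok.
ba: 2a undefined. 2a->0: no, bab/aa meet in 2. 2a->1: no, bab/aa meet in 2. 2a->2: ok.
bb: 2b undefined. 2b->0: ok.
All examples now run through 3 states with every (state, symbol) defined. Accept strings end in {0}, Reject strings end in {1,2}; accept={0}.

states=3 start=0 accept={0} delta: 0a->1 0b->2 1a->2 1b->2 2a->2 2b->0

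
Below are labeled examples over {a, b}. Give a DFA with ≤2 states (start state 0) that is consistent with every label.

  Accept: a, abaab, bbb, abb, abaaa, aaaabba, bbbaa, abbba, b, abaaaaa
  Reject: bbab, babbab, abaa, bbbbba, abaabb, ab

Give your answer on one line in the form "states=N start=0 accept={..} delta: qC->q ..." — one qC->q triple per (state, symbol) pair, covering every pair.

Grow the machine one transition at a time. Run the examples from 0; the earliest place one falls off (shortest prefix, ties alphabetical) gets sent to the lowest-numbered state that keeps every Accept/Reject pair distinguishable — a pair clashes when both reach the same state with identical unread suffix — and to a fresh state only if none does.
a: 0a undefined. 0a->0: no, b/ab meet in 0 with "b" left. Open state 1: 0a->1.
b: 0b undefined. 0b->0: no, a/bbbbba meet in 1. 0b->1: ok.
aa: 1a undefined. 1a->0: ok.
ab: 1b undefined. 1b->0: ok.
All examples now run through 2 states with every (state, symbol) defined. Accept strings end in {1}, Reject strings end in {0}; accept={1}.

states=2 start=0 accept={1} delta: 0a->1 0b->1 1a->0 1b->0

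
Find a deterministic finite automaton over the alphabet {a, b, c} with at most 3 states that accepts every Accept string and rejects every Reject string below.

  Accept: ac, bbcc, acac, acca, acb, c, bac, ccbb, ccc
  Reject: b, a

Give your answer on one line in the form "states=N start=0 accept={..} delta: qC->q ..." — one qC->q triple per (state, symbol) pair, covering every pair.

states=2 start=0 accept={1} delta: 0a->0 0b->0 0c->1 1a->1 1b->1 1c->1

Fold the examples into a partial DFA from state 0: repeatedly fix the first undefined (state, symbol) met by the shortest-then-alphabetical prefix, trying targets in increasing order and rejecting any under which an Accept and a Reject string meet in one state with the same remainder; add a state when all current targets are rejected. Accepting states are where Accept strings end.
a: 0a undefined. 0a->0: ok.
b: 0b undefined. 0b->0: ok.
c: 0c undefined. 0c->0: no, ac/b meet in 0. Open state 1: 0c->1.
cc: 1c undefined. 1c->0: no, bbcc/b meet in 0. 1c->1: ok.
aca: 1a undefined. 1a->0: no, acca/b meet in 0. 1a->1: ok.
acb: 1b undefined. 1b->0: no, acb/b meet in 0. 1b->1: ok.
All examples now run through 2 states with every (state, symbol) defined. Accept strings end in {1}, Reject strings end in {0}; accept={1}.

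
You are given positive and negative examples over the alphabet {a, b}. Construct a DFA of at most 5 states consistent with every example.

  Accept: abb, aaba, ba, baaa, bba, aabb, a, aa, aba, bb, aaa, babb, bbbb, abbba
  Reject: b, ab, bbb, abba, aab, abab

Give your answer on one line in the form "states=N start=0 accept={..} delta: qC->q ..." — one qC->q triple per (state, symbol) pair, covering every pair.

Fold the examples into a partial DFA from state 0: repeatedly fix the first undefined (state, symbol) met by the shortest-then-alphabetical prefix, trying targets in increasing order and rejecting any under which an Accept and a Reject string meet in one state with the same remainder; add a state when all current targets are rejected. Accepting states are where Accept strings end.
a: 0a undefined. 0a->0: no, bba/abba meet in 0 with "bba" left. Open state 1: 0a->1.
b: 0b undefined. 0b->0: no, bb/b meet in 0. 0b->1: no, abb/bbb meet in 1 with "bb" left. Open state 2: 0b->2.
aa: 1a undefined. 1a->0: ok.
ab: 1b undefined. 1b->0: no, abb/b meet in 2. 1b->1: no, abb/ab meet in 1. 1b->2: no, bba/abba meet in 2 with "ba" left. Open state 3: 1b->3.
ba: 2a undefined. 2a->0: ok.
bb: 2b undefined. 2b->0: ok.
aba: 3a undefined. 3a->0: ok.
abb: 3b undefined. 3b->0: no, bba/abba meet in 1. 3b->1: no, aaba/abba meet in 0. 3b->2: no, abb/b meet in 2. 3b->3: no, abb/ab meet in 3. Open state 4: 3b->4.
abba: 4a undefined. 4a->0: no, aaba/abba meet in 0. 4a->1: no, bba/abba meet in 1. 4a->2: ok.
abbb: 4b undefined. 4b->0: ok.
All examples now run through 5 states with every (state, symbol) defined. Accept strings end in {0,1,4}, Reject strings end in {2,3}; accept={0,1,4}.

states=5 start=0 accept={0,1,4} delta: 0a->1 0b->2 1a->0 1b->3 2a->0 2b->0 3a->0 3b->4 4a->2 4b->0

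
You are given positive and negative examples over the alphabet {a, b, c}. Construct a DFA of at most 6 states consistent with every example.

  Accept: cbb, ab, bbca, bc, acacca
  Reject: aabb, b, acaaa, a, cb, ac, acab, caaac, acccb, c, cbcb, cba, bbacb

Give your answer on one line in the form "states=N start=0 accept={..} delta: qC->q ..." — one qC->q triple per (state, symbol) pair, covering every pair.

states=5 start=0 accept={3} delta: 0a->1 0b->2 0c->0 1a->1 1b->3 1c->2 2a->4 2b->3 2c->3 3a->0 3b->0 3c->4 4a->3 4b->0 4c->3

State merging on the prefix tree: take the shortest (then alphabetical) example prefix whose next move is undefined and point that move at state 0, else 1, else 2, ...; a target is out if some Accept/Reject pair would then sit in one state with the same input left (inseparable). If every existing state is out, open a new one.
a: 0a undefined. 0a->0: no, ab/b meet in 0 with "b" left. Open state 1: 0a->1.
b: 0b undefined. 0b->0: no, bc/c meet in 0 with "c" left. 0b->1: no, bc/ac meet in 1 with "c" left. Open state 2: 0b->2.
c: 0c undefined. 0c->0: ok.
aa: 1a undefined. 1a->0: no, cbb/aabb meet in 2 with "b" left. 1a->1: ok.
ab: 1b undefined. 1b->0: no, ab/c meet in 0. 1b->1: no, ab/aabb meet in 1. 1b->2: no, cbb/aabb meet in 2 with "b" left. Open state 3: 1b->3.
ac: 1c undefined. 1c->0: no, ab/acab meet in 3. 1c->1: no, ab/acab meet in 3. 1c->2: ok.
bb: 2b undefined. 2b->0: no, cbb/c meet in 0. 2b->1: no, cbb/a meet in 1. 2b->2: no, cbb/b meet in 2. 2b->3: ok.
bc: 2c undefined. 2c->0: no, bc/c meet in 0. 2c->1: no, cbb/acccb meet in 3. 2c->2: no, cbb/acccb meet in 3. 2c->3: ok.
aca: 2a undefined. 2a->0: no, acacca/acaaa meet in 1. 2a->1: no, cbb/acab meet in 3. 2a->2: no, cbb/acab meet in 3. 2a->3: no, cbb/cba meet in 3. Open state 4: 2a->4.
bba: 3a undefined. 3a->0: ok.
bbc: 3c undefined. 3c->0: no, bbca/a meet in 1. 3c->1: no, cbb/acccb meet in 3. 3c->2: no, cbb/acccb meet in 3. 3c->3: no, bbca/c meet in 0. 3c->4: ok.
aabb: 3b undefined. 3b->0: ok.
acaa: 4a undefined. 4a->0: no, bbca/aabb meet in 0. 4a->1: no, bbca/acaaa meet in 1. 4a->2: no, bbca/b meet in 2. 4a->3: ok.
acab: 4b undefined. 4b->0: ok.
acac: 4c undefined. 4c->0: no, acacca/a meet in 1. 4c->1: no, acacca/cba meet in 4. 4c->2: no, acacca/aabb meet in 0. 4c->3: ok.
All examples now run through 5 states with every (state, symbol) defined. Accept strings end in {3}, Reject strings end in {0,1,2,4}; accept={3}.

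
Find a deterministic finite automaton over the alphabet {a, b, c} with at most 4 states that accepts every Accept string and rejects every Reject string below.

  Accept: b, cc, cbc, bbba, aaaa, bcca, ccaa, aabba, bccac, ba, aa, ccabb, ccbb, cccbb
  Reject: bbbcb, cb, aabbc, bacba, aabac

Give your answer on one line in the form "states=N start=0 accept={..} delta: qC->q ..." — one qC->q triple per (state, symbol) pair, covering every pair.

states=3 start=0 accept={0,2} delta: 0a->0 0b->0 0c->1 1a->1 1b->1 1c->2 2a->2 2b->0 2c->0

State merging on the prefix tree: take the shortest (then alphabetical) example prefix whose next move is undefined and point that move at state 0, else 1, else 2, ...; a target is out if some Accept/Reject pair would then sit in one state with the same input left (inseparable). If every existing state is out, open a new one.
a: 0a undefined. 0a->0: ok.
b: 0b undefined. 0b->0: ok.
c: 0c undefined. 0c->0: no, b/bbbcb meet in 0. Open state 1: 0c->1.
cb: 1b undefined. 1b->0: no, b/bbbcb meet in 0. 1b->1: ok.
cc: 1c undefined. 1c->0: no, bccac/bbbcb meet in 1. 1c->1: no, cc/bbbcb meet in 1. Open state 2: 1c->2.
cca: 2a undefined. 2a->0: no, bccac/bbbcb meet in 1. 2a->1: no, bcca/bbbcb meet in 1. 2a->2: ok.
ccb: 2b undefined. 2b->0: ok.
ccc: 2c undefined. 2c->0: ok.
bacba: 1a undefined. 1a->0: no, b/bacba meet in 0. 1a->1: ok.
All examples now run through 3 states with every (state, symbol) defined. Accept strings end in {0,2}, Reject strings end in {1}; accept={0,2}.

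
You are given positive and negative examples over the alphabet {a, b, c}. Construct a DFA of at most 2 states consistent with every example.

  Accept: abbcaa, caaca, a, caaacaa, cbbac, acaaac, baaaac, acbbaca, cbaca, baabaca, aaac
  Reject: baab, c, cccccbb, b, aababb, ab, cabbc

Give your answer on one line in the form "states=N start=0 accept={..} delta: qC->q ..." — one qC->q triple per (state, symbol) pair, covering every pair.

State merging on the prefix tree: take the shortest (then alphabetical) example prefix whose next move is undefined and point that move at state 0, else 1, else 2, ...; a target is out if some Accept/Reject pair would then sit in one state with the same input left (inseparable). If every existing state is out, open a new one.
a: 0a undefined. 0a->0: no, aaac/c meet in 0 with "c" left. Open state 1: 0a->1.
b: 0b undefined. 0b->0: ok.
c: 0c undefined. 0c->0: ok.
aa: 1a undefined. 1a->0: no, baaaac/baab meet in 0. 1a->1: ok.
ab: 1b undefined. 1b->0: ok.
ac: 1c undefined. 1c->0: no, cbbac/baab meet in 0. 1c->1: ok.
All examples now run through 2 states with every (state, symbol) defined. Accept strings end in {1}, Reject strings end in {0}; accept={1}.

states=2 start=0 accept={1} delta: 0a->1 0b->0 0c->0 1a->1 1b->0 1c->1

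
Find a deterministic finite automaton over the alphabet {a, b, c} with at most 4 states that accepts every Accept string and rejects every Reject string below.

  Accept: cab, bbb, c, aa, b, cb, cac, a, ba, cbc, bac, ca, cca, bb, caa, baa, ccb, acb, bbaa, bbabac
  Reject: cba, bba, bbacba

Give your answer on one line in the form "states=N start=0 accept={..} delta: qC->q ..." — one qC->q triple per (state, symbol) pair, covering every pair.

Grow the machine one transition at a time. Run the examples from 0; the earliest place one falls off (shortest prefix, ties alphabetical) gets sent to the lowest-numbered state that keeps every Accept/Reject pair distinguishable — a pair clashes when both reach the same state with identical unread suffix — and to a fresh state only if none does.
a: 0a undefined. 0a->0: ok.
b: 0b undefined. 0b->0: no, bbb/bba meet in 0. Open state 1: 0b->1.
c: 0c undefined. 0c->0: no, ba/cba meet in 1 with "a" left. 0c->1: ok.
ba: 1a undefined. 1a->0: ok.
bb: 1b undefined. 1b->0: no, aa/cba meet in 0. 1b->1: no, aa/cba meet in 0. Open state 2: 1b->2.
cc: 1c undefined. 1c->0: ok.
bba: 2a undefined. 2a->0: no, aa/cba meet in 0. 2a->1: no, cab/cba meet in 1. 2a->2: no, cb/cba meet in 2. Open state 3: 2a->3.
bbb: 2b undefined. 2b->0: ok.
cbc: 2c undefined. 2c->0: ok.
bbaa: 3a undefined. 3a->0: ok.
bbab: 3b undefined. 3b->0: ok.
bbac: 3c undefined. 3c->0: no, bbb/bbacba meet in 0. 3c->1: ok.
All examples now run through 4 states with every (state, symbol) defined. Accept strings end in {0,1,2}, Reject strings end in {3}; accept={0,1,2}.

states=4 start=0 accept={0,1,2} delta: 0a->0 0b->1 0c->1 1a->0 1b->2 1c->0 2a->3 2b->0 2c->0 3a->0 3b->0 3c->1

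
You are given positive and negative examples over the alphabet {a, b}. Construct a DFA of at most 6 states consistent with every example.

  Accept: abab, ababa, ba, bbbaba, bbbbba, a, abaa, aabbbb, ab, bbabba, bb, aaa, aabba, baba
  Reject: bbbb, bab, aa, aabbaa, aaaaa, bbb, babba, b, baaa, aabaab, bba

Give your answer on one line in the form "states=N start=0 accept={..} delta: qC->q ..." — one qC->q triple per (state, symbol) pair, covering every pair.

Fold the examples into a partial DFA from state 0: repeatedly fix the first undefined (state, symbol) met by the shortest-then-alphabetical prefix, trying targets in increasing order and rejecting any under which an Accept and a Reject string meet in one state with the same remainder; add a state when all current targets are rejected. Accepting states are where Accept strings end.
a: 0a undefined. 0a->0: no, abab/bab meet in 0 with "bab" left. Open state 1: 0a->1.
b: 0b undefined. 0b->0: no, ba/bba meet in 1. 0b->1: no, ba/aa meet in 1 with "a" left. Open state 2: 0b->2.
aa: 1a undefined. 1a->0: no, a/aaaaa meet in 1. 1a->1: no, a/aa meet in 1. 1a->2: ok.
ab: 1b undefined. 1b->0: no, abaa/aa meet in 2. 1b->1: no, ababa/bba meet in 2 with "ba" left. 1b->2: no, abab/bab meet in 2 with "ab" left. Open state 3: 1b->3.
ba: 2a undefined. 2a->0: ok.
bb: 2b undefined. 2b->0: no, ba/bbbb meet in 0. 2b->1: no, abaa/aabbaa meet in 3 with "aa" left. 2b->2: no, ba/babba meet in 0. 2b->3: ok.
aba: 3a undefined. 3a->0: no, abab/bab meet in 2. 3a->1: no, abab/aabaab meet in 3. 3a->2: no, ababa/bab meet in 2. 3a->3: no, abab/bbb meet in 3 with "b" left. Open state 4: 3a->4.
bbb: 3b undefined. 3b->0: no, ba/bbb meet in 0. 3b->1: no, ba/aabbaa meet in 0. 3b->2: no, a/aabbaa meet in 1. 3b->3: no, bbbbba/babba meet in 4. 3b->4: no, abab/bbbb meet in 4 with "b" left. Open state 5: 3b->5.
abaa: 4a undefined. 4a->0: ok.
abab: 4b undefined. 4b->0: ok.
bbba: 5a undefined. 5a->0: no, ababa/aabbaa meet in 1. 5a->1: no, bbbaba/babba meet in 4. 5a->2: no, abab/aabbaa meet in 0. 5a->3: ok.
bbbb: 5b undefined. 5b->0: no, abab/bbbb meet in 0. 5b->1: no, ababa/bbbb meet in 1. 5b->2: no, bbbbba/aabbaa meet in 4. 5b->3: no, bbbaba/bbbb meet in 3. 5b->4: ok.
All examples now run through 6 states with every (state, symbol) defined. Accept strings end in {0,1,3}, Reject strings end in {2,4,5}; accept={0,1,3}.

states=6 start=0 accept={0,1,3} delta: 0a->1 0b->2 1a->2 1b->3 2a->0 2b->3 3a->4 3b->5 4a->0 4b->0 5a->3 5b->4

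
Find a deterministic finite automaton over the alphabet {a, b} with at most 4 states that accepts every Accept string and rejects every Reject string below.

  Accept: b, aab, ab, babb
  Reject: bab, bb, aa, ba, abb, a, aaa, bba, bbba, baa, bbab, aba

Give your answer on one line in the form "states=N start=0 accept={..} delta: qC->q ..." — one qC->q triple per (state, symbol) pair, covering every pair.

states=3 start=0 accept={1} delta: 0a->0 0b->1 1a->2 1b->2 2a->2 2b->0

Grow the machine one transition at a time. Run the examples from 0; the earliest place one falls off (shortest prefix, ties alphabetical) gets sent to the lowest-numbered state that keeps every Accept/Reject pair distinguishable — a pair clashes when both reach the same state with identical unread suffix — and to a fresh state only if none does.
a: 0a undefined. 0a->0: ok.
b: 0b undefined. 0b->0: no, b/bab meet in 0. Open state 1: 0b->1.
ba: 1a undefined. 1a->0: no, b/bab meet in 1. 1a->1: no, b/ba meet in 1. Open state 2: 1a->2.
bb: 1b undefined. 1b->0: no, b/bbab meet in 1. 1b->1: no, b/bb meet in 1. 1b->2: ok.
baa: 2a undefined. 2a->0: no, b/bbab meet in 1. 2a->1: no, b/bba meet in 1. 2a->2: ok.
bab: 2b undefined. 2b->0: ok.
All examples now run through 3 states with every (state, symbol) defined. Accept strings end in {1}, Reject strings end in {0,2}; accept={1}.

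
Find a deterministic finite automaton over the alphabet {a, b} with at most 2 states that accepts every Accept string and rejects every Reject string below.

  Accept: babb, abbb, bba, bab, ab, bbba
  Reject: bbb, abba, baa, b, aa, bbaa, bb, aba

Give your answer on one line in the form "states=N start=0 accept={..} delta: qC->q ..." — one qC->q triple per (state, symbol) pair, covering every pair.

states=2 start=0 accept={1} delta: 0a->1 0b->0 1a->0 1b->1

State merging on the prefix tree: take the shortest (then alphabetical) example prefix whose next move is undefined and point that move at state 0, else 1, else 2, ...; a target is out if some Accept/Reject pair would then sit in one state with the same input left (inseparable). If every existing state is out, open a new one.
a: 0a undefined. 0a->0: no, abbb/bbb meet in 0 with "bbb" left. Open state 1: 0a->1.
b: 0b undefined. 0b->0: ok.
aa: 1a undefined. 1a->0: ok.
ab: 1b undefined. 1b->0: no, babb/bbb meet in 0. 1b->1: ok.
All examples now run through 2 states with every (state, symbol) defined. Accept strings end in {1}, Reject strings end in {0}; accept={1}.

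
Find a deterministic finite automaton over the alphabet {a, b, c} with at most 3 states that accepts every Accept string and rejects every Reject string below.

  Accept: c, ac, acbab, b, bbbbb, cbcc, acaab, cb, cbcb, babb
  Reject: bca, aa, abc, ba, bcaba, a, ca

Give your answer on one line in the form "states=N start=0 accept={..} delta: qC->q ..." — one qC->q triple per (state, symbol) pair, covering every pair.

State merging on the prefix tree: take the shortest (then alphabetical) example prefix whose next move is undefined and point that move at state 0, else 1, else 2, ...; a target is out if some Accept/Reject pair would then sit in one state with the same input left (inseparable). If every existing state is out, open a new one.
a: 0a undefined. 0a->0: ok.
b: 0b undefined. 0b->0: no, c/abc meet in 0 with "c" left. Open state 1: 0b->1.
c: 0c undefined. 0c->0: no, c/aa meet in 0. 0c->1: ok.
ba: 1a undefined. 1a->0: ok.
bb: 1b undefined. 1b->0: no, cbcc/abc meet in 1 with "c" left. 1b->1: ok.
bc: 1c undefined. 1c->0: ok.
All examples now run through 2 states with every (state, symbol) defined. Accept strings end in {1}, Reject strings end in {0}; accept={1}.

states=2 start=0 accept={1} delta: 0a->0 0b->1 0c->1 1a->0 1b->1 1c->0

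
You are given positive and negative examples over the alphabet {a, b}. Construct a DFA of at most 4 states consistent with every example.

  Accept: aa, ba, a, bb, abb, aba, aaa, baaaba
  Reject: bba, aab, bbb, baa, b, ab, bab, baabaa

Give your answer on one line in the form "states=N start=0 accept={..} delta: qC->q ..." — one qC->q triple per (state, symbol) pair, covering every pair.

states=4 start=0 accept={0,2} delta: 0a->0 0b->1 1a->2 1b->2 2a->3 2b->1 3a->0 3b->1

State merging on the prefix tree: take the shortest (then alphabetical) example prefix whose next move is undefined and point that move at state 0, else 1, else 2, ...; a target is out if some Accept/Reject pair would then sit in one state with the same input left (inseparable). If every existing state is out, open a new one.
a: 0a undefined. 0a->0: ok.
b: 0b undefined. 0b->0: no, aa/bba meet in 0. Open state 1: 0b->1.
ba: 1a undefined. 1a->0: no, aa/baa meet in 0. 1a->1: no, ba/aab meet in 1. Open state 2: 1a->2.
bb: 1b undefined. 1b->0: no, aa/bba meet in 0. 1b->1: no, ba/bba meet in 2. 1b->2: ok.
baa: 2a undefined. 2a->0: no, aa/bba meet in 0. 2a->1: no, ba/baabaa meet in 2. 2a->2: no, ba/bba meet in 2. Open state 3: 2a->3.
bab: 2b undefined. 2b->0: no, aa/bbb meet in 0. 2b->1: ok.
baaa: 3a undefined. 3a->0: ok.
baab: 3b undefined. 3b->0: no, aa/baabaa meet in 0. 3b->1: ok.
All examples now run through 4 states with every (state, symbol) defined. Accept strings end in {0,2}, Reject strings end in {1,3}; accept={0,2}.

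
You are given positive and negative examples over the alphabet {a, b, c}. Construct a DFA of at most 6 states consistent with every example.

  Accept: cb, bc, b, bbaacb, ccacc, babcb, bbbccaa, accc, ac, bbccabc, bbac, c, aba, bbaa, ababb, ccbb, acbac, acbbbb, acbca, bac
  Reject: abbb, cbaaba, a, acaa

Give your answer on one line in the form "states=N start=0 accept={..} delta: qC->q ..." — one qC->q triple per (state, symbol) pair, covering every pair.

State merging on the prefix tree: take the shortest (then alphabetical) example prefix whose next move is undefined and point that move at state 0, else 1, else 2, ...; a target is out if some Accept/Reject pair would then sit in one state with the same input left (inseparable). If every existing state is out, open a new one.
a: 0a undefined. 0a->0: ok.
b: 0b undefined. 0b->0: no, b/abbb meet in 0. Open state 1: 0b->1.
c: 0c undefined. 0c->0: no, ccacc/a meet in 0. 0c->1: ok.
ba: 1a undefined. 1a->0: no, aba/a meet in 0. 1a->1: no, b/acaa meet in 1. Open state 2: 1a->2.
bb: 1b undefined. 1b->0: no, cb/a meet in 0. 1b->1: no, cb/abbb meet in 1. 1b->2: ok.
bc: 1c undefined. 1c->0: no, bc/a meet in 0. 1c->1: no, ccbb/abbb meet in 2 with "b" left. 1c->2: ok.
bab: 2b undefined. 2b->0: ok.
bac: 2c undefined. 2c->0: no, accc/abbb meet in 0. 2c->1: ok.
bba: 2a undefined. 2a->0: no, cb/cbaaba meet in 2. 2a->1: no, b/acaa meet in 1. 2a->2: no, cb/acaa meet in 2. Open state 3: 2a->3.
bbaa: 3a undefined. 3a->0: no, cb/cbaaba meet in 2. 3a->1: no, bbaacb/abbb meet in 0. 3a->2: ok.
bbac: 3c undefined. 3c->0: no, bbac/abbb meet in 0. 3c->1: ok.
bbccab: 3b undefined. 3b->0: ok.
All examples now run through 4 states with every (state, symbol) defined. Accept strings end in {1,2}, Reject strings end in {0,3}; accept={1,2}.

states=4 start=0 accept={1,2} delta: 0a->0 0b->1 0c->1 1a->2 1b->2 1c->2 2a->3 2b->0 2c->1 3a->2 3b->0 3c->1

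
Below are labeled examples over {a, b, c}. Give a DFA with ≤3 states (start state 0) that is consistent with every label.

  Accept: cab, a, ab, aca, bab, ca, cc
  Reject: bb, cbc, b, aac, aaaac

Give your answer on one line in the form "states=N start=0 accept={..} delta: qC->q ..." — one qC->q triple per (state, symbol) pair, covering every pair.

Grow the machine one transition at a time. Run the examples from 0; the earliest place one falls off (shortest prefix, ties alphabetical) gets sent to the lowest-numbered state that keeps every Accept/Reject pair distinguishable — a pair clashes when both reach the same state with identical unread suffix — and to a fresh state only if none does.
a: 0a undefined. 0a->0: no, ab/b meet in 0 with "b" left. Open state 1: 0a->1.
b: 0b undefined. 0b->0: ok.
c: 0c undefined. 0c->0: no, cc/bb meet in 0. 0c->1: ok.
aa: 1a undefined. 1a->0: no, cab/bb meet in 0. 1a->1: no, cc/aac meet in 1 with "c" left. Open state 2: 1a->2.
ab: 1b undefined. 1b->0: no, a/cbc meet in 1. 1b->1: no, cc/cbc meet in 1 with "c" left. 1b->2: ok.
ac: 1c undefined. 1c->0: no, cc/bb meet in 0. 1c->1: ok.
aaa: 2a undefined. 2a->0: no, a/aaaac meet in 1. 2a->1: ok.
aac: 2c undefined. 2c->0: ok.
cab: 2b undefined. 2b->0: no, cab/bb meet in 0. 2b->1: ok.
All examples now run through 3 states with every (state, symbol) defined. Accept strings end in {1,2}, Reject strings end in {0}; accept={1,2}.

states=3 start=0 accept={1,2} delta: 0a->1 0b->0 0c->1 1a->2 1b->2 1c->1 2a->1 2b->1 2c->0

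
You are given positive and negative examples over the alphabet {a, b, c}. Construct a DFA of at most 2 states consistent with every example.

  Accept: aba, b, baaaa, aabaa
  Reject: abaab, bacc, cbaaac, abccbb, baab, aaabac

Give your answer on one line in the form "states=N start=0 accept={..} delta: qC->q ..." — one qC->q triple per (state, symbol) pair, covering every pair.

states=2 start=0 accept={1} delta: 0a->0 0b->1 0c->0 1a->1 1b->0 1c->0

Grow the machine one transition at a time. Run the examples from 0; the earliest place one falls off (shortest prefix, ties alphabetical) gets sent to the lowest-numbered state that keeps every Accept/Reject pair distinguishable — a pair clashes when both reach the same state with identical unread suffix — and to a fresh state only if none does.
a: 0a undefined. 0a->0: ok.
b: 0b undefined. 0b->0: no, aba/abaab meet in 0. Open state 1: 0b->1.
c: 0c undefined. 0c->0: ok.
ba: 1a undefined. 1a->0: no, aba/bacc meet in 0. 1a->1: ok.
abc: 1c undefined. 1c->0: ok.
baab: 1b undefined. 1b->0: ok.
All examples now run through 2 states with every (state, symbol) defined. Accept strings end in {1}, Reject strings end in {0}; accept={1}.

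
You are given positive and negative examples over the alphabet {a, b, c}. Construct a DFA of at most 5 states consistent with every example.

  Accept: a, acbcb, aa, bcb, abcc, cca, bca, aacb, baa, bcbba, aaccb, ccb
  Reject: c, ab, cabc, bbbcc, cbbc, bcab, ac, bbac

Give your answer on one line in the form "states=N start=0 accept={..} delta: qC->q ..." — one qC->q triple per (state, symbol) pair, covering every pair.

Fold the examples into a partial DFA from state 0: repeatedly fix the first undefined (state, symbol) met by the shortest-then-alphabetical prefix, trying targets in increasing order and rejecting any under which an Accept and a Reject string meet in one state with the same remainder; add a state when all current targets are rejected. Accepting states are where Accept strings end.
a: 0a undefined. 0a->0: ok.
b: 0b undefined. 0b->0: no, a/ab meet in 0. Open state 1: 0b->1.
c: 0c undefined. 0c->0: no, a/c meet in 0. 0c->1: ok.
ba: 1a undefined. 1a->0: ok.
bb: 1b undefined. 1b->0: no, abcc/bbbcc meet in 1 with "cc" left. 1b->1: no, abcc/bbbcc meet in 1 with "cc" left. Open state 2: 1b->2.
bc: 1c undefined. 1c->0: no, a/cabc meet in 0. 1c->1: no, abcc/c meet in 1. 1c->2: no, aacb/cabc meet in 2. Open state 3: 1c->3.
bba: 2a undefined. 2a->0: ok.
bbb: 2b undefined. 2b->0: ok.
bca: 3a undefined. 3a->0: ok.
bcb: 3b undefined. 3b->0: ok.
abcc: 3c undefined. 3c->0: ok.
acbc: 2c undefined. 2c->0: no, acbcb/c meet in 1. 2c->1: ok.
All examples now run through 4 states with every (state, symbol) defined. Accept strings end in {0,2}, Reject strings end in {1,3}; accept={0,2}.

states=4 start=0 accept={0,2} delta: 0a->0 0b->1 0c->1 1a->0 1b->2 1c->3 2a->0 2b->0 2c->1 3a->0 3b->0 3c->0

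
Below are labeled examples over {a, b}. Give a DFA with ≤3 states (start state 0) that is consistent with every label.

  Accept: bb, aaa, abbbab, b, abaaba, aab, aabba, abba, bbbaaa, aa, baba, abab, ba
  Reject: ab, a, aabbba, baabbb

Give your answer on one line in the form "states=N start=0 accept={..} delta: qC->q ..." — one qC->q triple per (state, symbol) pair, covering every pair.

states=3 start=0 accept={0,2} delta: 0a->1 0b->2 1a->2 1b->1 2a->0 2b->0

Fold the examples into a partial DFA from state 0: repeatedly fix the first undefined (state, symbol) met by the shortest-then-alphabetical prefix, trying targets in increasing order and rejecting any under which an Accept and a Reject string meet in one state with the same remainder; add a state when all current targets are rejected. Accepting states are where Accept strings end.
a: 0a undefined. 0a->0: no, aaa/a meet in 0. Open state 1: 0a->1.
b: 0b undefined. 0b->0: no, ba/a meet in 1. 0b->1: no, bb/ab meet in 1 with "b" left. Open state 2: 0b->2.
aa: 1a undefined. 1a->0: no, aaa/a meet in 1. 1a->1: no, aaa/a meet in 1. 1a->2: ok.
ab: 1b undefined. 1b->0: no, abab/ab meet in 0. 1b->1: ok.
ba: 2a undefined. 2a->0: ok.
bb: 2b undefined. 2b->0: ok.
All examples now run through 3 states with every (state, symbol) defined. Accept strings end in {0,2}, Reject strings end in {1}; accept={0,2}.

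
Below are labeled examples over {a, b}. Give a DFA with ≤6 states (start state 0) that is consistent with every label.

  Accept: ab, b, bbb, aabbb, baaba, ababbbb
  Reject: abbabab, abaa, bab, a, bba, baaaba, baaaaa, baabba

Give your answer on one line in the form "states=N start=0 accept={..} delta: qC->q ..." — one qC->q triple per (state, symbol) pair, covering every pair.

Grow the machine one transition at a time. Run the examples from 0; the earliest place one falls off (shortest prefix, ties alphabetical) gets sent to the lowest-numbered state that keeps every Accept/Reject pair distinguishable — a pair clashes when both reach the same state with identical unread suffix — and to a fresh state only if none does.
a: 0a undefined. 0a->0: ok.
b: 0b undefined. 0b->0: no, ab/abbabab meet in 0. Open state 1: 0b->1.
ba: 1a undefined. 1a->0: no, ab/bab meet in 1. 1a->1: no, ab/abaa meet in 1. Open state 2: 1a->2.
bb: 1b undefined. 1b->0: ok.
baa: 2a undefined. 2a->0: no, baaba/baaaba meet in 2. 2a->1: no, ab/abaa meet in 1. 2a->2: no, baaba/baaaba meet in 2 with "ba" left. Open state 3: 2a->3.
bab: 2b undefined. 2b->0: ok.
baaa: 3a undefined. 3a->0: ok.
baab: 3b undefined. 3b->0: no, baaba/abbabab meet in 0. 3b->1: no, baaba/baaaba meet in 2. 3b->2: no, baaba/abaa meet in 3. 3b->3: no, baaba/abbabab meet in 0. Open state 4: 3b->4.
baaba: 4a undefined. 4a->0: no, baaba/abbabab meet in 0. 4a->1: ok.
baabb: 4b undefined. 4b->0: ok.
All examples now run through 5 states with every (state, symbol) defined. Accept strings end in {1}, Reject strings end in {0,2,3}; accept={1}.

states=5 start=0 accept={1} delta: 0a->0 0b->1 1a->2 1b->0 2a->3 2b->0 3a->0 3b->4 4a->1 4b->0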